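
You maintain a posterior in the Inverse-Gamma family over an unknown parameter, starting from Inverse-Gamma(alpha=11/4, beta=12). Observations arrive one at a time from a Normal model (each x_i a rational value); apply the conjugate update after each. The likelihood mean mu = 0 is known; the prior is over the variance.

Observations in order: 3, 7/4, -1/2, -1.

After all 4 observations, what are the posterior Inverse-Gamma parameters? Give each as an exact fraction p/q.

obs 1: x=3 → posterior Inverse-Gamma(13/4, 33/2)
obs 2: x=7/4 → posterior Inverse-Gamma(15/4, 577/32)
obs 3: x=-1/2 → posterior Inverse-Gamma(17/4, 581/32)
obs 4: x=-1 → posterior Inverse-Gamma(19/4, 597/32)

alpha=19/4, beta=597/32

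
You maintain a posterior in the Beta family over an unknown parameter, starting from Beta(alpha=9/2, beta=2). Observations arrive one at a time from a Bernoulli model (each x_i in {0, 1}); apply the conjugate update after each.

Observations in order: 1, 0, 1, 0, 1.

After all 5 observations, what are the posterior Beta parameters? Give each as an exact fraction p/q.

obs 1: x=1 → posterior Beta(11/2, 2)
obs 2: x=0 → posterior Beta(11/2, 3)
obs 3: x=1 → posterior Beta(13/2, 3)
obs 4: x=0 → posterior Beta(13/2, 4)
obs 5: x=1 → posterior Beta(15/2, 4)

alpha=15/2, beta=4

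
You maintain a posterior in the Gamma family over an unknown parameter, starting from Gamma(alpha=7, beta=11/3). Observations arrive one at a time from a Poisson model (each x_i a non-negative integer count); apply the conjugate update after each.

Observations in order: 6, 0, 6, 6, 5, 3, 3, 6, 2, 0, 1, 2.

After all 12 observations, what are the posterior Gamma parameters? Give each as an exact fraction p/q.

alpha=47, beta=47/3

obs 1: x=6 → posterior Gamma(13, 14/3)
obs 2: x=0 → posterior Gamma(13, 17/3)
obs 3: x=6 → posterior Gamma(19, 20/3)
obs 4: x=6 → posterior Gamma(25, 23/3)
obs 5: x=5 → posterior Gamma(30, 26/3)
obs 6: x=3 → posterior Gamma(33, 29/3)
obs 7: x=3 → posterior Gamma(36, 32/3)
obs 8: x=6 → posterior Gamma(42, 35/3)
obs 9: x=2 → posterior Gamma(44, 38/3)
obs 10: x=0 → posterior Gamma(44, 41/3)
obs 11: x=1 → posterior Gamma(45, 44/3)
obs 12: x=2 → posterior Gamma(47, 47/3)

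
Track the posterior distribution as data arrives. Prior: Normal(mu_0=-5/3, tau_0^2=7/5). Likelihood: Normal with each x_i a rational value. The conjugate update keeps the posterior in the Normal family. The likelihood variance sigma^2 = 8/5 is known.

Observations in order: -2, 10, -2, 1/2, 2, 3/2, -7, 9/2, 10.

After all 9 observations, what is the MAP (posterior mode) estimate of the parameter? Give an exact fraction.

obs 1: x=-2 → posterior Normal(-82/45, 56/75)
obs 2: x=10 → posterior Normal(64/33, 28/55)
obs 3: x=-2 → posterior Normal(86/87, 56/145)
obs 4: x=1/2 → posterior Normal(193/216, 14/45)
obs 5: x=2 → posterior Normal(277/258, 56/215)
obs 6: x=3/2 → posterior Normal(17/15, 28/125)
obs 7: x=-7 → posterior Normal(23/171, 56/285)
obs 8: x=9/2 → posterior Normal(235/384, 7/40)
obs 9: x=10 → posterior Normal(655/426, 56/355)

655/426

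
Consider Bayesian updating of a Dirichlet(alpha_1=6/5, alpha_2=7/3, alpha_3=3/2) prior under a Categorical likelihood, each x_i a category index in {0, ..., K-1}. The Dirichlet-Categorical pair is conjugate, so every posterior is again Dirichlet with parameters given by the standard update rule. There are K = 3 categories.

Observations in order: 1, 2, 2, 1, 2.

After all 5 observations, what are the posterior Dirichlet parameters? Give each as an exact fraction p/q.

obs 1: x=1 → posterior Dirichlet(6/5, 10/3, 3/2)
obs 2: x=2 → posterior Dirichlet(6/5, 10/3, 5/2)
obs 3: x=2 → posterior Dirichlet(6/5, 10/3, 7/2)
obs 4: x=1 → posterior Dirichlet(6/5, 13/3, 7/2)
obs 5: x=2 → posterior Dirichlet(6/5, 13/3, 9/2)

alpha_1=6/5, alpha_2=13/3, alpha_3=9/2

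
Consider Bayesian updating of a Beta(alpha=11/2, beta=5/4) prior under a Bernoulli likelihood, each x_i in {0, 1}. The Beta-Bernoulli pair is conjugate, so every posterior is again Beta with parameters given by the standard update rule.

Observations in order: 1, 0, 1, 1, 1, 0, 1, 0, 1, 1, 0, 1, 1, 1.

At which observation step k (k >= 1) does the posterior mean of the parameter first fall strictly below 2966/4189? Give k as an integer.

k = 11

obs 1: x=1 → posterior Beta(13/2, 5/4)
obs 2: x=0 → posterior Beta(13/2, 9/4)
obs 3: x=1 → posterior Beta(15/2, 9/4)
obs 4: x=1 → posterior Beta(17/2, 9/4)
obs 5: x=1 → posterior Beta(19/2, 9/4)
obs 6: x=0 → posterior Beta(19/2, 13/4)
obs 7: x=1 → posterior Beta(21/2, 13/4)
obs 8: x=0 → posterior Beta(21/2, 17/4)
obs 9: x=1 → posterior Beta(23/2, 17/4)
obs 10: x=1 → posterior Beta(25/2, 17/4)
obs 11: x=0 → posterior Beta(25/2, 21/4)
obs 12: x=1 → posterior Beta(27/2, 21/4)
obs 13: x=1 → posterior Beta(29/2, 21/4)
obs 14: x=1 → posterior Beta(31/2, 21/4)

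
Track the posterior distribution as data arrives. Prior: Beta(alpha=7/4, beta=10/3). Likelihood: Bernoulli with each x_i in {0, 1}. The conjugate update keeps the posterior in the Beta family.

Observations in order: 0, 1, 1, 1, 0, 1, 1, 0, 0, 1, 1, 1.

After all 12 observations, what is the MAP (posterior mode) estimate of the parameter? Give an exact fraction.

105/181

obs 1: x=0 → posterior Beta(7/4, 13/3)
obs 2: x=1 → posterior Beta(11/4, 13/3)
obs 3: x=1 → posterior Beta(15/4, 13/3)
obs 4: x=1 → posterior Beta(19/4, 13/3)
obs 5: x=0 → posterior Beta(19/4, 16/3)
obs 6: x=1 → posterior Beta(23/4, 16/3)
obs 7: x=1 → posterior Beta(27/4, 16/3)
obs 8: x=0 → posterior Beta(27/4, 19/3)
obs 9: x=0 → posterior Beta(27/4, 22/3)
obs 10: x=1 → posterior Beta(31/4, 22/3)
obs 11: x=1 → posterior Beta(35/4, 22/3)
obs 12: x=1 → posterior Beta(39/4, 22/3)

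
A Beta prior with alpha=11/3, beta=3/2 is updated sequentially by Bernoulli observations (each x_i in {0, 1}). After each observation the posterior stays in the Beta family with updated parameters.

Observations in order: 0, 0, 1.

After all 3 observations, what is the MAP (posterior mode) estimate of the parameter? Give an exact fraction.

22/37

obs 1: x=0 → posterior Beta(11/3, 5/2)
obs 2: x=0 → posterior Beta(11/3, 7/2)
obs 3: x=1 → posterior Beta(14/3, 7/2)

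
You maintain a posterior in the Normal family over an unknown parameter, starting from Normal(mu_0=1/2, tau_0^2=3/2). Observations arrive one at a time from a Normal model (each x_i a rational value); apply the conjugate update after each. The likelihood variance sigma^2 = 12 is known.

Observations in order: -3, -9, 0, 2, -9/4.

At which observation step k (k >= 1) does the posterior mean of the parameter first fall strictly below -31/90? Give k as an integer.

k = 2

obs 1: x=-3 → posterior Normal(1/9, 4/3)
obs 2: x=-9 → posterior Normal(-4/5, 6/5)
obs 3: x=0 → posterior Normal(-8/11, 12/11)
obs 4: x=2 → posterior Normal(-1/2, 1)
obs 5: x=-9/4 → posterior Normal(-33/52, 12/13)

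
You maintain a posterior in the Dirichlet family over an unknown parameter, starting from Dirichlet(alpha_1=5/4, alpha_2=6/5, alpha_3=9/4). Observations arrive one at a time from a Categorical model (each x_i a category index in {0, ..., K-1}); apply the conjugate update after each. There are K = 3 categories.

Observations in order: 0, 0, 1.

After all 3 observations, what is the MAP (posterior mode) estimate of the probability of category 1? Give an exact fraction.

obs 1: x=0 → posterior Dirichlet(9/4, 6/5, 9/4)
obs 2: x=0 → posterior Dirichlet(13/4, 6/5, 9/4)
obs 3: x=1 → posterior Dirichlet(13/4, 11/5, 9/4)

12/47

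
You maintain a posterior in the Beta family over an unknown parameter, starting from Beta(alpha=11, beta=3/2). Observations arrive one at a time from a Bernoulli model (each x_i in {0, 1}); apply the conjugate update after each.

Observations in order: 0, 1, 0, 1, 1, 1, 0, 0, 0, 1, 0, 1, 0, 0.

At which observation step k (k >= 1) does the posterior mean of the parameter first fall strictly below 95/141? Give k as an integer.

k = 13

obs 1: x=0 → posterior Beta(11, 5/2)
obs 2: x=1 → posterior Beta(12, 5/2)
obs 3: x=0 → posterior Beta(12, 7/2)
obs 4: x=1 → posterior Beta(13, 7/2)
obs 5: x=1 → posterior Beta(14, 7/2)
obs 6: x=1 → posterior Beta(15, 7/2)
obs 7: x=0 → posterior Beta(15, 9/2)
obs 8: x=0 → posterior Beta(15, 11/2)
obs 9: x=0 → posterior Beta(15, 13/2)
obs 10: x=1 → posterior Beta(16, 13/2)
obs 11: x=0 → posterior Beta(16, 15/2)
obs 12: x=1 → posterior Beta(17, 15/2)
obs 13: x=0 → posterior Beta(17, 17/2)
obs 14: x=0 → posterior Beta(17, 19/2)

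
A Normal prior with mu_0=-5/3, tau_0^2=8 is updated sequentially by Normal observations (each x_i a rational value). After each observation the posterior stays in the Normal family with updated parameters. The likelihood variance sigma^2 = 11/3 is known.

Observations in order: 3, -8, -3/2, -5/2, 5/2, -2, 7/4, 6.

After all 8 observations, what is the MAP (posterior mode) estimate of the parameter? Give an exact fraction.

-109/609

obs 1: x=3 → posterior Normal(23/15, 88/35)
obs 2: x=-8 → posterior Normal(-415/177, 88/59)
obs 3: x=-3/2 → posterior Normal(-523/249, 88/83)
obs 4: x=-5/2 → posterior Normal(-703/321, 88/107)
obs 5: x=5/2 → posterior Normal(-523/393, 88/131)
obs 6: x=-2 → posterior Normal(-667/465, 88/155)
obs 7: x=7/4 → posterior Normal(-541/537, 88/179)
obs 8: x=6 → posterior Normal(-109/609, 88/203)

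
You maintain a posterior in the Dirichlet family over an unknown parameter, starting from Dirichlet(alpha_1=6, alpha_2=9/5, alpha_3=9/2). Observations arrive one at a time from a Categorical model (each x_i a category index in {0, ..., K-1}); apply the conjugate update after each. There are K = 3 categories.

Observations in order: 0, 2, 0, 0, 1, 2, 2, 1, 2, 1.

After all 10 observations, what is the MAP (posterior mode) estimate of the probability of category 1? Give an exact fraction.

obs 1: x=0 → posterior Dirichlet(7, 9/5, 9/2)
obs 2: x=2 → posterior Dirichlet(7, 9/5, 11/2)
obs 3: x=0 → posterior Dirichlet(8, 9/5, 11/2)
obs 4: x=0 → posterior Dirichlet(9, 9/5, 11/2)
obs 5: x=1 → posterior Dirichlet(9, 14/5, 11/2)
obs 6: x=2 → posterior Dirichlet(9, 14/5, 13/2)
obs 7: x=2 → posterior Dirichlet(9, 14/5, 15/2)
obs 8: x=1 → posterior Dirichlet(9, 19/5, 15/2)
obs 9: x=2 → posterior Dirichlet(9, 19/5, 17/2)
obs 10: x=1 → posterior Dirichlet(9, 24/5, 17/2)

38/193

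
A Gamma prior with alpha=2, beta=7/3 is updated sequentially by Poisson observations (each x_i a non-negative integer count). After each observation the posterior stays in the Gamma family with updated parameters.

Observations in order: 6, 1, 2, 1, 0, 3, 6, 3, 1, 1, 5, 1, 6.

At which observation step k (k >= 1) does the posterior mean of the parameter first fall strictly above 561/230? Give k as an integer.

obs 1: x=6 → posterior Gamma(8, 10/3)
obs 2: x=1 → posterior Gamma(9, 13/3)
obs 3: x=2 → posterior Gamma(11, 16/3)
obs 4: x=1 → posterior Gamma(12, 19/3)
obs 5: x=0 → posterior Gamma(12, 22/3)
obs 6: x=3 → posterior Gamma(15, 25/3)
obs 7: x=6 → posterior Gamma(21, 28/3)
obs 8: x=3 → posterior Gamma(24, 31/3)
obs 9: x=1 → posterior Gamma(25, 34/3)
obs 10: x=1 → posterior Gamma(26, 37/3)
obs 11: x=5 → posterior Gamma(31, 40/3)
obs 12: x=1 → posterior Gamma(32, 43/3)
obs 13: x=6 → posterior Gamma(38, 46/3)

k = 13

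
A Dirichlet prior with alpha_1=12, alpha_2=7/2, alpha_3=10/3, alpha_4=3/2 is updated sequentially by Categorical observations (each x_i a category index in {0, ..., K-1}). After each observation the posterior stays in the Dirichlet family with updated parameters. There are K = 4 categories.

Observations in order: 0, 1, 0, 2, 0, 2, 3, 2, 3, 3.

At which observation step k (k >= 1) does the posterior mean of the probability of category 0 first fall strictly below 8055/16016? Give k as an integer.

k = 10

obs 1: x=0 → posterior Dirichlet(13, 7/2, 10/3, 3/2)
obs 2: x=1 → posterior Dirichlet(13, 9/2, 10/3, 3/2)
obs 3: x=0 → posterior Dirichlet(14, 9/2, 10/3, 3/2)
obs 4: x=2 → posterior Dirichlet(14, 9/2, 13/3, 3/2)
obs 5: x=0 → posterior Dirichlet(15, 9/2, 13/3, 3/2)
obs 6: x=2 → posterior Dirichlet(15, 9/2, 16/3, 3/2)
obs 7: x=3 → posterior Dirichlet(15, 9/2, 16/3, 5/2)
obs 8: x=2 → posterior Dirichlet(15, 9/2, 19/3, 5/2)
obs 9: x=3 → posterior Dirichlet(15, 9/2, 19/3, 7/2)
obs 10: x=3 → posterior Dirichlet(15, 9/2, 19/3, 9/2)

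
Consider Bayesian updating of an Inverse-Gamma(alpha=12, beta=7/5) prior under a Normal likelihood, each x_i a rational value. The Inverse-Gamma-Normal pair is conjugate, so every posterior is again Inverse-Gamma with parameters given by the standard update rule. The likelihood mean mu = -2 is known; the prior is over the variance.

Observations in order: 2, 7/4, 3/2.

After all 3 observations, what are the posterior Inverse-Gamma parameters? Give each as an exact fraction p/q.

alpha=27/2, beta=3609/160

obs 1: x=2 → posterior Inverse-Gamma(25/2, 47/5)
obs 2: x=7/4 → posterior Inverse-Gamma(13, 2629/160)
obs 3: x=3/2 → posterior Inverse-Gamma(27/2, 3609/160)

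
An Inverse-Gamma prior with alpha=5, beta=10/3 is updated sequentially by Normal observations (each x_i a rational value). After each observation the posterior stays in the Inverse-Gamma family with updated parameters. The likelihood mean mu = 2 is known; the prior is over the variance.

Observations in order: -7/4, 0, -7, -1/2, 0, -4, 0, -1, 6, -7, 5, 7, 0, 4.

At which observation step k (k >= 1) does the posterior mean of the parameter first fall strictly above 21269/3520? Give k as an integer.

obs 1: x=-7/4 → posterior Inverse-Gamma(11/2, 995/96)
obs 2: x=0 → posterior Inverse-Gamma(6, 1187/96)
obs 3: x=-7 → posterior Inverse-Gamma(13/2, 5075/96)
obs 4: x=-1/2 → posterior Inverse-Gamma(7, 5375/96)
obs 5: x=0 → posterior Inverse-Gamma(15/2, 5567/96)
obs 6: x=-4 → posterior Inverse-Gamma(8, 7295/96)
obs 7: x=0 → posterior Inverse-Gamma(17/2, 7487/96)
obs 8: x=-1 → posterior Inverse-Gamma(9, 7919/96)
obs 9: x=6 → posterior Inverse-Gamma(19/2, 8687/96)
obs 10: x=-7 → posterior Inverse-Gamma(10, 12575/96)
obs 11: x=5 → posterior Inverse-Gamma(21/2, 13007/96)
obs 12: x=7 → posterior Inverse-Gamma(11, 14207/96)
obs 13: x=0 → posterior Inverse-Gamma(23/2, 14399/96)
obs 14: x=4 → posterior Inverse-Gamma(12, 14591/96)

k = 3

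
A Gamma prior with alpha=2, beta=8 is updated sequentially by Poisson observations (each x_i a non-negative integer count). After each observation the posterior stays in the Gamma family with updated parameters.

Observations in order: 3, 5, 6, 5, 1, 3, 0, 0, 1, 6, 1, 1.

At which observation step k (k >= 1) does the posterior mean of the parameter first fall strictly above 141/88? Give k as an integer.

k = 4

obs 1: x=3 → posterior Gamma(5, 9)
obs 2: x=5 → posterior Gamma(10, 10)
obs 3: x=6 → posterior Gamma(16, 11)
obs 4: x=5 → posterior Gamma(21, 12)
obs 5: x=1 → posterior Gamma(22, 13)
obs 6: x=3 → posterior Gamma(25, 14)
obs 7: x=0 → posterior Gamma(25, 15)
obs 8: x=0 → posterior Gamma(25, 16)
obs 9: x=1 → posterior Gamma(26, 17)
obs 10: x=6 → posterior Gamma(32, 18)
obs 11: x=1 → posterior Gamma(33, 19)
obs 12: x=1 → posterior Gamma(34, 20)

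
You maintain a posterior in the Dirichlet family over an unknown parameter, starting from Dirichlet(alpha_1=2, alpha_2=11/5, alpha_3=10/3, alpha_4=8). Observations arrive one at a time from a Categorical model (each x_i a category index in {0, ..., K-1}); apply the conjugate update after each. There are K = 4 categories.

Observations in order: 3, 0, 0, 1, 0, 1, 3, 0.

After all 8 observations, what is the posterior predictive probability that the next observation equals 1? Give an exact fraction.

63/353

obs 1: x=3 → posterior Dirichlet(2, 11/5, 10/3, 9)
obs 2: x=0 → posterior Dirichlet(3, 11/5, 10/3, 9)
obs 3: x=0 → posterior Dirichlet(4, 11/5, 10/3, 9)
obs 4: x=1 → posterior Dirichlet(4, 16/5, 10/3, 9)
obs 5: x=0 → posterior Dirichlet(5, 16/5, 10/3, 9)
obs 6: x=1 → posterior Dirichlet(5, 21/5, 10/3, 9)
obs 7: x=3 → posterior Dirichlet(5, 21/5, 10/3, 10)
obs 8: x=0 → posterior Dirichlet(6, 21/5, 10/3, 10)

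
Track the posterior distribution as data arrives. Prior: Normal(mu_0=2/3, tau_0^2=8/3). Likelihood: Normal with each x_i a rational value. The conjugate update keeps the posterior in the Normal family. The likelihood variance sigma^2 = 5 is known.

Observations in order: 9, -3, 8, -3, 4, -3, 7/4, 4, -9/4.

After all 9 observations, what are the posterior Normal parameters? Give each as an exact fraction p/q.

mu_0=134/87, tau_0^2=40/87

obs 1: x=9 → posterior Normal(82/23, 40/23)
obs 2: x=-3 → posterior Normal(58/31, 40/31)
obs 3: x=8 → posterior Normal(122/39, 40/39)
obs 4: x=-3 → posterior Normal(98/47, 40/47)
obs 5: x=4 → posterior Normal(26/11, 8/11)
obs 6: x=-3 → posterior Normal(106/63, 40/63)
obs 7: x=7/4 → posterior Normal(120/71, 40/71)
obs 8: x=4 → posterior Normal(152/79, 40/79)
obs 9: x=-9/4 → posterior Normal(134/87, 40/87)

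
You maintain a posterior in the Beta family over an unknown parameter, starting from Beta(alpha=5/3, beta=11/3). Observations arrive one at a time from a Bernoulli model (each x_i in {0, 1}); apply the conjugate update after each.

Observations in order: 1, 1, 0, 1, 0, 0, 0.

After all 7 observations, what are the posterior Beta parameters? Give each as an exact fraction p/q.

obs 1: x=1 → posterior Beta(8/3, 11/3)
obs 2: x=1 → posterior Beta(11/3, 11/3)
obs 3: x=0 → posterior Beta(11/3, 14/3)
obs 4: x=1 → posterior Beta(14/3, 14/3)
obs 5: x=0 → posterior Beta(14/3, 17/3)
obs 6: x=0 → posterior Beta(14/3, 20/3)
obs 7: x=0 → posterior Beta(14/3, 23/3)

alpha=14/3, beta=23/3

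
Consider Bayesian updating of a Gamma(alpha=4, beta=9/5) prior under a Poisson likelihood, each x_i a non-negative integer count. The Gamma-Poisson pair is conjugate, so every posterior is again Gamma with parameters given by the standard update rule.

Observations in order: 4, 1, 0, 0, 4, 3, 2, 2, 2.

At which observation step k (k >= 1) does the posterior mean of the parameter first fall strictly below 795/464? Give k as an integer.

k = 4

obs 1: x=4 → posterior Gamma(8, 14/5)
obs 2: x=1 → posterior Gamma(9, 19/5)
obs 3: x=0 → posterior Gamma(9, 24/5)
obs 4: x=0 → posterior Gamma(9, 29/5)
obs 5: x=4 → posterior Gamma(13, 34/5)
obs 6: x=3 → posterior Gamma(16, 39/5)
obs 7: x=2 → posterior Gamma(18, 44/5)
obs 8: x=2 → posterior Gamma(20, 49/5)
obs 9: x=2 → posterior Gamma(22, 54/5)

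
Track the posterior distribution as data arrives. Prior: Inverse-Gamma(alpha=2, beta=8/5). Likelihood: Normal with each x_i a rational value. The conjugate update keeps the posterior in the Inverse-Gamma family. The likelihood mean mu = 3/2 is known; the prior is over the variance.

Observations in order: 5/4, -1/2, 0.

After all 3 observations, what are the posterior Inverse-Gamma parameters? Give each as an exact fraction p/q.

obs 1: x=5/4 → posterior Inverse-Gamma(5/2, 261/160)
obs 2: x=-1/2 → posterior Inverse-Gamma(3, 581/160)
obs 3: x=0 → posterior Inverse-Gamma(7/2, 761/160)

alpha=7/2, beta=761/160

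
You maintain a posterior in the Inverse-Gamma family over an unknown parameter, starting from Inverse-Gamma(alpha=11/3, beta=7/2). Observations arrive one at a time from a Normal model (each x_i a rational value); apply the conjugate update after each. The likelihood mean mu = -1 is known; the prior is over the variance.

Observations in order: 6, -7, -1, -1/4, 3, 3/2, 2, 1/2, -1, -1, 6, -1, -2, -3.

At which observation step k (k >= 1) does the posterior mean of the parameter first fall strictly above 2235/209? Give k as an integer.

k = 2

obs 1: x=6 → posterior Inverse-Gamma(25/6, 28)
obs 2: x=-7 → posterior Inverse-Gamma(14/3, 46)
obs 3: x=-1 → posterior Inverse-Gamma(31/6, 46)
obs 4: x=-1/4 → posterior Inverse-Gamma(17/3, 1481/32)
obs 5: x=3 → posterior Inverse-Gamma(37/6, 1737/32)
obs 6: x=3/2 → posterior Inverse-Gamma(20/3, 1837/32)
obs 7: x=2 → posterior Inverse-Gamma(43/6, 1981/32)
obs 8: x=1/2 → posterior Inverse-Gamma(23/3, 2017/32)
obs 9: x=-1 → posterior Inverse-Gamma(49/6, 2017/32)
obs 10: x=-1 → posterior Inverse-Gamma(26/3, 2017/32)
obs 11: x=6 → posterior Inverse-Gamma(55/6, 2801/32)
obs 12: x=-1 → posterior Inverse-Gamma(29/3, 2801/32)
obs 13: x=-2 → posterior Inverse-Gamma(61/6, 2817/32)
obs 14: x=-3 → posterior Inverse-Gamma(32/3, 2881/32)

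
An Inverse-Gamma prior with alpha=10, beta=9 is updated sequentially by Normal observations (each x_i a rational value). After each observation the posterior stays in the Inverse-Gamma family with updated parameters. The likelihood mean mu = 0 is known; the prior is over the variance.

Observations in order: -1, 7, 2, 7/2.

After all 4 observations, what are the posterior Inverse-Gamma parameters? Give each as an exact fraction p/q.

obs 1: x=-1 → posterior Inverse-Gamma(21/2, 19/2)
obs 2: x=7 → posterior Inverse-Gamma(11, 34)
obs 3: x=2 → posterior Inverse-Gamma(23/2, 36)
obs 4: x=7/2 → posterior Inverse-Gamma(12, 337/8)

alpha=12, beta=337/8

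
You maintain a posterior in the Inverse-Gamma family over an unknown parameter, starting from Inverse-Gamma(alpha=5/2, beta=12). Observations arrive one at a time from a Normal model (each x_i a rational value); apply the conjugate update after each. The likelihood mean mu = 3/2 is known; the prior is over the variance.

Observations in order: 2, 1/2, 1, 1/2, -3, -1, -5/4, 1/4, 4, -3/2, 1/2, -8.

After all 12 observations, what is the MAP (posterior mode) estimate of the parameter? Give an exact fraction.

obs 1: x=2 → posterior Inverse-Gamma(3, 97/8)
obs 2: x=1/2 → posterior Inverse-Gamma(7/2, 101/8)
obs 3: x=1 → posterior Inverse-Gamma(4, 51/4)
obs 4: x=1/2 → posterior Inverse-Gamma(9/2, 53/4)
obs 5: x=-3 → posterior Inverse-Gamma(5, 187/8)
obs 6: x=-1 → posterior Inverse-Gamma(11/2, 53/2)
obs 7: x=-5/4 → posterior Inverse-Gamma(6, 969/32)
obs 8: x=1/4 → posterior Inverse-Gamma(13/2, 497/16)
obs 9: x=4 → posterior Inverse-Gamma(7, 547/16)
obs 10: x=-3/2 → posterior Inverse-Gamma(15/2, 619/16)
obs 11: x=1/2 → posterior Inverse-Gamma(8, 627/16)
obs 12: x=-8 → posterior Inverse-Gamma(17/2, 1349/16)

71/8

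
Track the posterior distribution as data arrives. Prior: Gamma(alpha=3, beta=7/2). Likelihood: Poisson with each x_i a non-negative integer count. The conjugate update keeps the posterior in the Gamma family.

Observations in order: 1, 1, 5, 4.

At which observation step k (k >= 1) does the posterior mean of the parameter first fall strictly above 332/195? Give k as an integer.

k = 4

obs 1: x=1 → posterior Gamma(4, 9/2)
obs 2: x=1 → posterior Gamma(5, 11/2)
obs 3: x=5 → posterior Gamma(10, 13/2)
obs 4: x=4 → posterior Gamma(14, 15/2)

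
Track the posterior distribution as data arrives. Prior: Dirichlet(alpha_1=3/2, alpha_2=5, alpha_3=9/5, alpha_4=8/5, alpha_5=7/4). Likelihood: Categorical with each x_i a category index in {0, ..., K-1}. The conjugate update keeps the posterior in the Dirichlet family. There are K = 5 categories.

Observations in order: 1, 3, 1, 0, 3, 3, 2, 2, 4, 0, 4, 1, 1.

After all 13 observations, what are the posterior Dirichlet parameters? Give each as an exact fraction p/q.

obs 1: x=1 → posterior Dirichlet(3/2, 6, 9/5, 8/5, 7/4)
obs 2: x=3 → posterior Dirichlet(3/2, 6, 9/5, 13/5, 7/4)
obs 3: x=1 → posterior Dirichlet(3/2, 7, 9/5, 13/5, 7/4)
obs 4: x=0 → posterior Dirichlet(5/2, 7, 9/5, 13/5, 7/4)
obs 5: x=3 → posterior Dirichlet(5/2, 7, 9/5, 18/5, 7/4)
obs 6: x=3 → posterior Dirichlet(5/2, 7, 9/5, 23/5, 7/4)
obs 7: x=2 → posterior Dirichlet(5/2, 7, 14/5, 23/5, 7/4)
obs 8: x=2 → posterior Dirichlet(5/2, 7, 19/5, 23/5, 7/4)
obs 9: x=4 → posterior Dirichlet(5/2, 7, 19/5, 23/5, 11/4)
obs 10: x=0 → posterior Dirichlet(7/2, 7, 19/5, 23/5, 11/4)
obs 11: x=4 → posterior Dirichlet(7/2, 7, 19/5, 23/5, 15/4)
obs 12: x=1 → posterior Dirichlet(7/2, 8, 19/5, 23/5, 15/4)
obs 13: x=1 → posterior Dirichlet(7/2, 9, 19/5, 23/5, 15/4)

alpha_1=7/2, alpha_2=9, alpha_3=19/5, alpha_4=23/5, alpha_5=15/4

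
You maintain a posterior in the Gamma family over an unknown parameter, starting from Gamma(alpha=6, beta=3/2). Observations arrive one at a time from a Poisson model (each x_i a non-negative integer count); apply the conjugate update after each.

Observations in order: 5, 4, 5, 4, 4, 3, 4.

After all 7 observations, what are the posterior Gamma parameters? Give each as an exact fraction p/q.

obs 1: x=5 → posterior Gamma(11, 5/2)
obs 2: x=4 → posterior Gamma(15, 7/2)
obs 3: x=5 → posterior Gamma(20, 9/2)
obs 4: x=4 → posterior Gamma(24, 11/2)
obs 5: x=4 → posterior Gamma(28, 13/2)
obs 6: x=3 → posterior Gamma(31, 15/2)
obs 7: x=4 → posterior Gamma(35, 17/2)

alpha=35, beta=17/2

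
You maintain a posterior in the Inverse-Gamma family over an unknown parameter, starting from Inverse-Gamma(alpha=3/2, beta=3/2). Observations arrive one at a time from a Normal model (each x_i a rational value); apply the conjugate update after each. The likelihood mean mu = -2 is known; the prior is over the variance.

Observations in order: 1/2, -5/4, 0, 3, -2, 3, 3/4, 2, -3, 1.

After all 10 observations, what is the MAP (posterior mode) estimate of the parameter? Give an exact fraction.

obs 1: x=1/2 → posterior Inverse-Gamma(2, 37/8)
obs 2: x=-5/4 → posterior Inverse-Gamma(5/2, 157/32)
obs 3: x=0 → posterior Inverse-Gamma(3, 221/32)
obs 4: x=3 → posterior Inverse-Gamma(7/2, 621/32)
obs 5: x=-2 → posterior Inverse-Gamma(4, 621/32)
obs 6: x=3 → posterior Inverse-Gamma(9/2, 1021/32)
obs 7: x=3/4 → posterior Inverse-Gamma(5, 571/16)
obs 8: x=2 → posterior Inverse-Gamma(11/2, 699/16)
obs 9: x=-3 → posterior Inverse-Gamma(6, 707/16)
obs 10: x=1 → posterior Inverse-Gamma(13/2, 779/16)

779/120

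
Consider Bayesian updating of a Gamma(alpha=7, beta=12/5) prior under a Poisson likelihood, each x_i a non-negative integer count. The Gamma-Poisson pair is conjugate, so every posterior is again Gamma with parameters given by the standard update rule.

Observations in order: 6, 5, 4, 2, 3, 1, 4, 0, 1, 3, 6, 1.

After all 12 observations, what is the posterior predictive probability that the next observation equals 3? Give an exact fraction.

obs 1: x=6 → posterior Gamma(13, 17/5)
obs 2: x=5 → posterior Gamma(18, 22/5)
obs 3: x=4 → posterior Gamma(22, 27/5)
obs 4: x=2 → posterior Gamma(24, 32/5)
obs 5: x=3 → posterior Gamma(27, 37/5)
obs 6: x=1 → posterior Gamma(28, 42/5)
obs 7: x=4 → posterior Gamma(32, 47/5)
obs 8: x=0 → posterior Gamma(32, 52/5)
obs 9: x=1 → posterior Gamma(33, 57/5)
obs 10: x=3 → posterior Gamma(36, 62/5)
obs 11: x=6 → posterior Gamma(42, 67/5)
obs 12: x=1 → posterior Gamma(43, 72/5)

11824888922036117426561499730731175913853304011967153949095785041876933148923658240000/54598495147571578491160801159034292344116758803991242088942168222162726840889763846699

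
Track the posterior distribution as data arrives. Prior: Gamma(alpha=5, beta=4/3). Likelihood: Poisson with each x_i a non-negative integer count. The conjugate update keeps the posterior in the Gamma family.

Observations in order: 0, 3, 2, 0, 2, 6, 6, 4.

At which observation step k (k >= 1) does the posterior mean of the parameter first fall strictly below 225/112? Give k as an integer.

obs 1: x=0 → posterior Gamma(5, 7/3)
obs 2: x=3 → posterior Gamma(8, 10/3)
obs 3: x=2 → posterior Gamma(10, 13/3)
obs 4: x=0 → posterior Gamma(10, 16/3)
obs 5: x=2 → posterior Gamma(12, 19/3)
obs 6: x=6 → posterior Gamma(18, 22/3)
obs 7: x=6 → posterior Gamma(24, 25/3)
obs 8: x=4 → posterior Gamma(28, 28/3)

k = 4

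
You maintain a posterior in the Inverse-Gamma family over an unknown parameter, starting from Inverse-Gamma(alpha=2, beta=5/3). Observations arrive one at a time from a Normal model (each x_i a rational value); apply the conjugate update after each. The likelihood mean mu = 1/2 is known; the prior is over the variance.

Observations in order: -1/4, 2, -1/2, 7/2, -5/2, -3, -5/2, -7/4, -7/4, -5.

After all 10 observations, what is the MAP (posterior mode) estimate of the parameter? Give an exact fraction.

4165/768

obs 1: x=-1/4 → posterior Inverse-Gamma(5/2, 187/96)
obs 2: x=2 → posterior Inverse-Gamma(3, 295/96)
obs 3: x=-1/2 → posterior Inverse-Gamma(7/2, 343/96)
obs 4: x=7/2 → posterior Inverse-Gamma(4, 775/96)
obs 5: x=-5/2 → posterior Inverse-Gamma(9/2, 1207/96)
obs 6: x=-3 → posterior Inverse-Gamma(5, 1795/96)
obs 7: x=-5/2 → posterior Inverse-Gamma(11/2, 2227/96)
obs 8: x=-7/4 → posterior Inverse-Gamma(6, 1235/48)
obs 9: x=-7/4 → posterior Inverse-Gamma(13/2, 2713/96)
obs 10: x=-5 → posterior Inverse-Gamma(7, 4165/96)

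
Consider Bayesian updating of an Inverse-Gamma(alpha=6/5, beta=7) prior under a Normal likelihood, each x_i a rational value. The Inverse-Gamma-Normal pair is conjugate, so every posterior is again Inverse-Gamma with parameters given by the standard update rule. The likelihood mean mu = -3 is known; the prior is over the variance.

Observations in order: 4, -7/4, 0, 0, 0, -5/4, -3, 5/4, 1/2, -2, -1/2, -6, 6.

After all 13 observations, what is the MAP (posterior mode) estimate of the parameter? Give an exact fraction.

5925/464

obs 1: x=4 → posterior Inverse-Gamma(17/10, 63/2)
obs 2: x=-7/4 → posterior Inverse-Gamma(11/5, 1033/32)
obs 3: x=0 → posterior Inverse-Gamma(27/10, 1177/32)
obs 4: x=0 → posterior Inverse-Gamma(16/5, 1321/32)
obs 5: x=0 → posterior Inverse-Gamma(37/10, 1465/32)
obs 6: x=-5/4 → posterior Inverse-Gamma(21/5, 757/16)
obs 7: x=-3 → posterior Inverse-Gamma(47/10, 757/16)
obs 8: x=5/4 → posterior Inverse-Gamma(26/5, 1803/32)
obs 9: x=1/2 → posterior Inverse-Gamma(57/10, 1999/32)
obs 10: x=-2 → posterior Inverse-Gamma(31/5, 2015/32)
obs 11: x=-1/2 → posterior Inverse-Gamma(67/10, 2115/32)
obs 12: x=-6 → posterior Inverse-Gamma(36/5, 2259/32)
obs 13: x=6 → posterior Inverse-Gamma(77/10, 3555/32)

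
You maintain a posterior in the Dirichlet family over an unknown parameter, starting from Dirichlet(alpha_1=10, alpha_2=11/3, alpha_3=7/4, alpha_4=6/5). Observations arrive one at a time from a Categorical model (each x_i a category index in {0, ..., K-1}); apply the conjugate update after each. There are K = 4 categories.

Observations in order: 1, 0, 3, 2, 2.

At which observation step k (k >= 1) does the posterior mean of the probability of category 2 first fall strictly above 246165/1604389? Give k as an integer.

obs 1: x=1 → posterior Dirichlet(10, 14/3, 7/4, 6/5)
obs 2: x=0 → posterior Dirichlet(11, 14/3, 7/4, 6/5)
obs 3: x=3 → posterior Dirichlet(11, 14/3, 7/4, 11/5)
obs 4: x=2 → posterior Dirichlet(11, 14/3, 11/4, 11/5)
obs 5: x=2 → posterior Dirichlet(11, 14/3, 15/4, 11/5)

k = 5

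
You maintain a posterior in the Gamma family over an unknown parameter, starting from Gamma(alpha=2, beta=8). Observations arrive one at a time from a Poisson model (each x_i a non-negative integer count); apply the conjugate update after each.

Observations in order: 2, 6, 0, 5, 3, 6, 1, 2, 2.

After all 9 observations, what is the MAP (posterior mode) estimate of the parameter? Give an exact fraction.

28/17

obs 1: x=2 → posterior Gamma(4, 9)
obs 2: x=6 → posterior Gamma(10, 10)
obs 3: x=0 → posterior Gamma(10, 11)
obs 4: x=5 → posterior Gamma(15, 12)
obs 5: x=3 → posterior Gamma(18, 13)
obs 6: x=6 → posterior Gamma(24, 14)
obs 7: x=1 → posterior Gamma(25, 15)
obs 8: x=2 → posterior Gamma(27, 16)
obs 9: x=2 → posterior Gamma(29, 17)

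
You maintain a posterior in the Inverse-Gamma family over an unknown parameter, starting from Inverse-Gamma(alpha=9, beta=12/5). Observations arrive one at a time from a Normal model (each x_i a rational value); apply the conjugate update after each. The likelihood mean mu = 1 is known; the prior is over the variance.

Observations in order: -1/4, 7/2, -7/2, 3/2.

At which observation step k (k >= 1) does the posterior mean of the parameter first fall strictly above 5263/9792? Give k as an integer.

obs 1: x=-1/4 → posterior Inverse-Gamma(19/2, 509/160)
obs 2: x=7/2 → posterior Inverse-Gamma(10, 1009/160)
obs 3: x=-7/2 → posterior Inverse-Gamma(21/2, 2629/160)
obs 4: x=3/2 → posterior Inverse-Gamma(11, 2649/160)

k = 2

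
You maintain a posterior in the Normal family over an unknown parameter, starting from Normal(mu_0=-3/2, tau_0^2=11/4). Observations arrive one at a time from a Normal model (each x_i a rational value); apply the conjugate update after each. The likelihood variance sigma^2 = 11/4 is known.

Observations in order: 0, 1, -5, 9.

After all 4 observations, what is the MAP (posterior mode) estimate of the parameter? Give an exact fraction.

obs 1: x=0 → posterior Normal(-3/4, 11/8)
obs 2: x=1 → posterior Normal(-1/6, 11/12)
obs 3: x=-5 → posterior Normal(-11/8, 11/16)
obs 4: x=9 → posterior Normal(7/10, 11/20)

7/10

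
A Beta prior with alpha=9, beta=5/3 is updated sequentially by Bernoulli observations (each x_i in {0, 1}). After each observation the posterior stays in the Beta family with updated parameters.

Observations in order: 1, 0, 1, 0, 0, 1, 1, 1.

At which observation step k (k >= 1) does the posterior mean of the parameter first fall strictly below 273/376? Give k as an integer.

k = 5

obs 1: x=1 → posterior Beta(10, 5/3)
obs 2: x=0 → posterior Beta(10, 8/3)
obs 3: x=1 → posterior Beta(11, 8/3)
obs 4: x=0 → posterior Beta(11, 11/3)
obs 5: x=0 → posterior Beta(11, 14/3)
obs 6: x=1 → posterior Beta(12, 14/3)
obs 7: x=1 → posterior Beta(13, 14/3)
obs 8: x=1 → posterior Beta(14, 14/3)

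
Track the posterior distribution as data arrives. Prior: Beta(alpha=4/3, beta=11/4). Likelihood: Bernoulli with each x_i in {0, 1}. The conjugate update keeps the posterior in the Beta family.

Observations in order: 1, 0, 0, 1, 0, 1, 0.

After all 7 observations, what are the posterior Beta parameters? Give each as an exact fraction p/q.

obs 1: x=1 → posterior Beta(7/3, 11/4)
obs 2: x=0 → posterior Beta(7/3, 15/4)
obs 3: x=0 → posterior Beta(7/3, 19/4)
obs 4: x=1 → posterior Beta(10/3, 19/4)
obs 5: x=0 → posterior Beta(10/3, 23/4)
obs 6: x=1 → posterior Beta(13/3, 23/4)
obs 7: x=0 → posterior Beta(13/3, 27/4)

alpha=13/3, beta=27/4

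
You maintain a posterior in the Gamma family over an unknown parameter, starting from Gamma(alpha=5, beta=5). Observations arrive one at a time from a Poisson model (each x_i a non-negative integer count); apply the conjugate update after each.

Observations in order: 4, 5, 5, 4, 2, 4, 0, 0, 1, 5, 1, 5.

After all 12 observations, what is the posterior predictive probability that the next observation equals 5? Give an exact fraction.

obs 1: x=4 → posterior Gamma(9, 6)
obs 2: x=5 → posterior Gamma(14, 7)
obs 3: x=5 → posterior Gamma(19, 8)
obs 4: x=4 → posterior Gamma(23, 9)
obs 5: x=2 → posterior Gamma(25, 10)
obs 6: x=4 → posterior Gamma(29, 11)
obs 7: x=0 → posterior Gamma(29, 12)
obs 8: x=0 → posterior Gamma(29, 13)
obs 9: x=1 → posterior Gamma(30, 14)
obs 10: x=5 → posterior Gamma(35, 15)
obs 11: x=1 → posterior Gamma(36, 16)
obs 12: x=5 → posterior Gamma(41, 17)

38119642058385467996641752038965615079799535176792282167/614175835514735724603906061469112321942930960211179995136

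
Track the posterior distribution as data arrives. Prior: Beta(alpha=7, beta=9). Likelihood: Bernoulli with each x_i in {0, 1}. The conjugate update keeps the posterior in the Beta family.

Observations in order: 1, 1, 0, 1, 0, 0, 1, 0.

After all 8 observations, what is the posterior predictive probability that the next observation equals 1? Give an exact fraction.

obs 1: x=1 → posterior Beta(8, 9)
obs 2: x=1 → posterior Beta(9, 9)
obs 3: x=0 → posterior Beta(9, 10)
obs 4: x=1 → posterior Beta(10, 10)
obs 5: x=0 → posterior Beta(10, 11)
obs 6: x=0 → posterior Beta(10, 12)
obs 7: x=1 → posterior Beta(11, 12)
obs 8: x=0 → posterior Beta(11, 13)

11/24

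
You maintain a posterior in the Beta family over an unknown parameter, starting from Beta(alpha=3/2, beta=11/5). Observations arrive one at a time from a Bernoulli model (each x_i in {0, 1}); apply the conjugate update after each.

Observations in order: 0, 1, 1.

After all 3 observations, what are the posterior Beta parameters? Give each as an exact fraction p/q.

alpha=7/2, beta=16/5

obs 1: x=0 → posterior Beta(3/2, 16/5)
obs 2: x=1 → posterior Beta(5/2, 16/5)
obs 3: x=1 → posterior Beta(7/2, 16/5)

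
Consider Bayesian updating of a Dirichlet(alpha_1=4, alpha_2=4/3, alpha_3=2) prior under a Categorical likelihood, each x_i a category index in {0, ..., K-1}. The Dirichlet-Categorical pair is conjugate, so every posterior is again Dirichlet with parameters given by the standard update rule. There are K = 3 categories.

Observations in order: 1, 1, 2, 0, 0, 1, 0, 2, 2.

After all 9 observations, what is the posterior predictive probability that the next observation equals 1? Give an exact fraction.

13/49

obs 1: x=1 → posterior Dirichlet(4, 7/3, 2)
obs 2: x=1 → posterior Dirichlet(4, 10/3, 2)
obs 3: x=2 → posterior Dirichlet(4, 10/3, 3)
obs 4: x=0 → posterior Dirichlet(5, 10/3, 3)
obs 5: x=0 → posterior Dirichlet(6, 10/3, 3)
obs 6: x=1 → posterior Dirichlet(6, 13/3, 3)
obs 7: x=0 → posterior Dirichlet(7, 13/3, 3)
obs 8: x=2 → posterior Dirichlet(7, 13/3, 4)
obs 9: x=2 → posterior Dirichlet(7, 13/3, 5)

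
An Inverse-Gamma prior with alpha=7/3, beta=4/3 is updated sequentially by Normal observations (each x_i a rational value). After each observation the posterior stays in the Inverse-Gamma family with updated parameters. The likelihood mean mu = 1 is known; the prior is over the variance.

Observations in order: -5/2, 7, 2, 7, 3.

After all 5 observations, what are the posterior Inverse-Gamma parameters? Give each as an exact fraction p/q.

obs 1: x=-5/2 → posterior Inverse-Gamma(17/6, 179/24)
obs 2: x=7 → posterior Inverse-Gamma(10/3, 611/24)
obs 3: x=2 → posterior Inverse-Gamma(23/6, 623/24)
obs 4: x=7 → posterior Inverse-Gamma(13/3, 1055/24)
obs 5: x=3 → posterior Inverse-Gamma(29/6, 1103/24)

alpha=29/6, beta=1103/24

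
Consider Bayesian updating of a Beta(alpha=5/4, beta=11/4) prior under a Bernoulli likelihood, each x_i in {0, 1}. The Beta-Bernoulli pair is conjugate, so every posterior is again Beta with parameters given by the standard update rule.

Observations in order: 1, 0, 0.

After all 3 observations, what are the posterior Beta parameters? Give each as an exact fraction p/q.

alpha=9/4, beta=19/4

obs 1: x=1 → posterior Beta(9/4, 11/4)
obs 2: x=0 → posterior Beta(9/4, 15/4)
obs 3: x=0 → posterior Beta(9/4, 19/4)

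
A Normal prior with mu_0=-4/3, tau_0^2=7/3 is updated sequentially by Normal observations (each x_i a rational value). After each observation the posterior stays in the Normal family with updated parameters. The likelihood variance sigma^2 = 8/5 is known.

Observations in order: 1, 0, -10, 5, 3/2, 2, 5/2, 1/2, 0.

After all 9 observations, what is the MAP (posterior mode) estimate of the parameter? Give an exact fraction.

37/226

obs 1: x=1 → posterior Normal(3/59, 56/59)
obs 2: x=0 → posterior Normal(3/94, 28/47)
obs 3: x=-10 → posterior Normal(-347/129, 56/129)
obs 4: x=5 → posterior Normal(-43/41, 14/41)
obs 5: x=3/2 → posterior Normal(-239/398, 56/199)
obs 6: x=2 → posterior Normal(-11/52, 28/117)
obs 7: x=5/2 → posterior Normal(38/269, 56/269)
obs 8: x=1/2 → posterior Normal(111/608, 7/38)
obs 9: x=0 → posterior Normal(37/226, 56/339)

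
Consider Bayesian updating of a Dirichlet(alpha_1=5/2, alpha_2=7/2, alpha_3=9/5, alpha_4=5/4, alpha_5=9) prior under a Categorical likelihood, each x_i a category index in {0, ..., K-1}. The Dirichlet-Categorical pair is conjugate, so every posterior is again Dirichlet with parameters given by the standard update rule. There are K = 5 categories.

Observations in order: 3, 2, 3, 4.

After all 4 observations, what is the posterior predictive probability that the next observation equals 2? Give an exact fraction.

obs 1: x=3 → posterior Dirichlet(5/2, 7/2, 9/5, 9/4, 9)
obs 2: x=2 → posterior Dirichlet(5/2, 7/2, 14/5, 9/4, 9)
obs 3: x=3 → posterior Dirichlet(5/2, 7/2, 14/5, 13/4, 9)
obs 4: x=4 → posterior Dirichlet(5/2, 7/2, 14/5, 13/4, 10)

8/63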